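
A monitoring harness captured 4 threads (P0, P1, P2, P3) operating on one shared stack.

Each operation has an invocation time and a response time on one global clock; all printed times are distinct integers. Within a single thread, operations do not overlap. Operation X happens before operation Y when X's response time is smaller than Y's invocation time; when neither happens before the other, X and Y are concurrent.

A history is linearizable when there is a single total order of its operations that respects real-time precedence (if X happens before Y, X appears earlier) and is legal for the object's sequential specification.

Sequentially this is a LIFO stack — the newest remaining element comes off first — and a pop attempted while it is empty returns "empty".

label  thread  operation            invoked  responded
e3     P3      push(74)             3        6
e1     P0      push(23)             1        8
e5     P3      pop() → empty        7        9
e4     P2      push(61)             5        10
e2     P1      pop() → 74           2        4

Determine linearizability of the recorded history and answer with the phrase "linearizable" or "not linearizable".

linearizable

one valid linearization: e3, e2, e5, e1, e4
after step 1 (e3 push(74)): stack <74>
after step 2 (e2 pop() → 74): stack <>
after step 3 (e5 pop() → empty): stack <>
after step 4 (e1 push(23)): stack <23>
after step 5 (e4 push(61)): stack <23,61>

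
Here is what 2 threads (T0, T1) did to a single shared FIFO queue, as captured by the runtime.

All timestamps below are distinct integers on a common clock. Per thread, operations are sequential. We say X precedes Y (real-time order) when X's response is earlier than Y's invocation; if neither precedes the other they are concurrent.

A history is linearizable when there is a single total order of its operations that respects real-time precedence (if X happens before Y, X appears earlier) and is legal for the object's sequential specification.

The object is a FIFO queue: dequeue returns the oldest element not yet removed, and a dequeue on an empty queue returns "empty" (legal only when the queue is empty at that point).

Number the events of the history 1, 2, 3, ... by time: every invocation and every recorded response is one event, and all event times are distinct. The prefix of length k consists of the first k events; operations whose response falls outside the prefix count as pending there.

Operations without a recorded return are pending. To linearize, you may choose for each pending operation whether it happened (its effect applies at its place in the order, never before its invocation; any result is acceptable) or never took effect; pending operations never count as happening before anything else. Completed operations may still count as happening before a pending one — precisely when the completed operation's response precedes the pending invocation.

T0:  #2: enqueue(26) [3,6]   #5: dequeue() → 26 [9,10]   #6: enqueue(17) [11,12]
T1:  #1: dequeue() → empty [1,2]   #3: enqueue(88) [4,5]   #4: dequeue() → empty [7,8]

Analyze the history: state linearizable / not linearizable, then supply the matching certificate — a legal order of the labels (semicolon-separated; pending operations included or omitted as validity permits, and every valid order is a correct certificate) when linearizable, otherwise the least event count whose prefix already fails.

already the first 8 events (up to #4's response at time 8) admit no linearization; the first 7 still do
the 4 completed operations admit 2 real-time orders; each fails the FIFO queue replay
take #1, #2, #3, #4: step 4 already fails, because #4 dequeue() → empty cannot occur there
take #1, #3, #2, #4: step 4 already fails, because #4 dequeue() → empty cannot occur there

not linearizable — minimal violating prefix: 8 events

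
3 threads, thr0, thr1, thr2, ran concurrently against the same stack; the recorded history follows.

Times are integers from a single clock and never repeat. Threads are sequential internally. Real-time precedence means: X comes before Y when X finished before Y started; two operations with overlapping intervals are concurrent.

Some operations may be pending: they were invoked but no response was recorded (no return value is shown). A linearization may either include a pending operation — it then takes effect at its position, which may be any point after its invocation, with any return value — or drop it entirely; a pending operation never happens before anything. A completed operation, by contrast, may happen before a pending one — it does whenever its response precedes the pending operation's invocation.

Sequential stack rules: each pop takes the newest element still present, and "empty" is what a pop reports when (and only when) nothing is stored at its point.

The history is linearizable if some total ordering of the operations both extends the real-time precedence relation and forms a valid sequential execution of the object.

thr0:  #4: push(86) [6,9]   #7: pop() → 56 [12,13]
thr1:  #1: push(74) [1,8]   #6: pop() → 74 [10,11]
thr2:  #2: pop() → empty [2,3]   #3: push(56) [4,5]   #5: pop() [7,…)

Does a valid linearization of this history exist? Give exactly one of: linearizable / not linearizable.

linearizable

one valid linearization: #2, #3, #1, #4, #5, #6, #7
step 1: #2 pop() → empty — stack <>
step 2: #3 push(56) — stack <56>
step 3: #1 push(74) — stack <56,74>
step 4: #4 push(86) — stack <56,74,86>
step 5: #5 pop() (pending, included) — stack <56,74>
step 6: #6 pop() → 74 — stack <56>
step 7: #7 pop() → 56 — stack <>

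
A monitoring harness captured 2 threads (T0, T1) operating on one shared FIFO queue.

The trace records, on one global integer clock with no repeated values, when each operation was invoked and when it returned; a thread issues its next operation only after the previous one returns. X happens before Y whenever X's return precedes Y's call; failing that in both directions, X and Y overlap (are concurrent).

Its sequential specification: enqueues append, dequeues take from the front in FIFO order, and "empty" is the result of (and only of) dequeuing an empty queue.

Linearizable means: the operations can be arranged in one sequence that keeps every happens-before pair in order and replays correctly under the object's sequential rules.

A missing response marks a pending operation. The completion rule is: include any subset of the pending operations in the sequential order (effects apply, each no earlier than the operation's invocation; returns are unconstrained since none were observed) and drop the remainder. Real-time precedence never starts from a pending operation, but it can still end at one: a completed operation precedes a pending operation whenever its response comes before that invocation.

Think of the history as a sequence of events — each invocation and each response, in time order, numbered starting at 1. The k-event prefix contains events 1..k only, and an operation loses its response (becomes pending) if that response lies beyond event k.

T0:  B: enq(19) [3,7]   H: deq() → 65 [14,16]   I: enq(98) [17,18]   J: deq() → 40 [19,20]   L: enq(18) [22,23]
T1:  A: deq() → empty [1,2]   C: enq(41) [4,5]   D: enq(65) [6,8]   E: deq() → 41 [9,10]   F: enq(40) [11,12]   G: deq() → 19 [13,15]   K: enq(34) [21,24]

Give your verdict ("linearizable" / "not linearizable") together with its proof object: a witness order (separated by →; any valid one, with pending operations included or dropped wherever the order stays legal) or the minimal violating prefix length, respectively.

linearizable — witness: A → C → B → D → E → F → G → H → I → J → K → L

step 1: A deq() → empty — queue <>
step 2: C enq(41) — queue <41>
step 3: B enq(19) — queue <41,19>
step 4: D enq(65) — queue <41,19,65>
step 5: E deq() → 41 — queue <19,65>
step 6: F enq(40) — queue <19,65,40>
step 7: G deq() → 19 — queue <65,40>
step 8: H deq() → 65 — queue <40>
step 9: I enq(98) — queue <40,98>
step 10: J deq() → 40 — queue <98>
step 11: K enq(34) — queue <98,34>
step 12: L enq(18) — queue <98,34,18>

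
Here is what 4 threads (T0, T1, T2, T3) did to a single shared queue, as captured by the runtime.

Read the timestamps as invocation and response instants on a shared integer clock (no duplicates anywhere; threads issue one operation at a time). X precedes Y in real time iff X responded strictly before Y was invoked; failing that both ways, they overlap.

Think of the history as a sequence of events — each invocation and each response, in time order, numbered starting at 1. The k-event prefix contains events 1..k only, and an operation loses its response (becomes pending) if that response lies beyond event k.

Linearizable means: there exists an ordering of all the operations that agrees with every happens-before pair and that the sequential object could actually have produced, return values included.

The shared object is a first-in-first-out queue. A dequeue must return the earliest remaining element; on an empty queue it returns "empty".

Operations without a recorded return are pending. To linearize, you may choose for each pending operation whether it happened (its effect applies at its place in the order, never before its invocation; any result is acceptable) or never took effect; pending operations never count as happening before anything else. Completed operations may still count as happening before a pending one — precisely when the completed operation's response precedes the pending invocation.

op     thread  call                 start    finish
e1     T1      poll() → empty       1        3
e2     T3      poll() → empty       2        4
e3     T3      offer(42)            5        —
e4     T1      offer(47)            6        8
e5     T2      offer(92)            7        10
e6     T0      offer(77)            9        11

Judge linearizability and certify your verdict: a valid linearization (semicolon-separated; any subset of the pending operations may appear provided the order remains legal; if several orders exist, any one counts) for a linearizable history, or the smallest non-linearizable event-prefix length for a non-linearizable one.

after step 1 (e1 poll() → empty): queue <>
after step 2 (e2 poll() → empty): queue <>
after step 3 (e3 offer(42) (pending, included)): queue <42>
after step 4 (e4 offer(47)): queue <42,47>
after step 5 (e5 offer(92)): queue <42,47,92>
after step 6 (e6 offer(77)): queue <42,47,92,77>

linearizable — witness: e1; e2; e3; e4; e5; e6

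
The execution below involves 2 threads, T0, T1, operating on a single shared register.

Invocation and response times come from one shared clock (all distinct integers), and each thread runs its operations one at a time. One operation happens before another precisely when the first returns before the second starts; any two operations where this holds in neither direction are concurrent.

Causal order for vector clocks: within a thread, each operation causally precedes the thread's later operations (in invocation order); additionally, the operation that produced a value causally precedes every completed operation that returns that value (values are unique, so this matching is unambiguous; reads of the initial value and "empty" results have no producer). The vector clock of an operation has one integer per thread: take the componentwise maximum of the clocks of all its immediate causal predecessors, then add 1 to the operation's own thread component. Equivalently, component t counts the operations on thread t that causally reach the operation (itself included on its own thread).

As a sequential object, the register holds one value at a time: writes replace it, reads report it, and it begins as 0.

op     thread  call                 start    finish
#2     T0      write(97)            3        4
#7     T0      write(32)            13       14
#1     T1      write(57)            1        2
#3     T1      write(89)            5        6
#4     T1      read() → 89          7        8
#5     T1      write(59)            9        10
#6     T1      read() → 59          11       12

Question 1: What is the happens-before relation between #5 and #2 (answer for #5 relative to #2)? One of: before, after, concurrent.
after

#5 spans [9,10], #2 spans [3,4]
resp(#2)=4 < inv(#5)=9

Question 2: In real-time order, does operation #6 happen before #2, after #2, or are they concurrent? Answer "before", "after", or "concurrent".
after

#6 spans [11,12], #2 spans [3,4]
resp(#2)=4 < inv(#6)=11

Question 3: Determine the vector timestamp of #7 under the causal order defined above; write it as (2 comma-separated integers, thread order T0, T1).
(2, 0)

VC(#1, invoked at 1): no causal predecessors; +1 on T1 → (0, 1)
VC(#2, invoked at 3): no causal predecessors; +1 on T0 → (1, 0)
merge at #3 (invoked 5): VC(#1)=(0, 1), own-thread bump on T1 → (0, 2)
merge at #7 (invoked 13): VC(#2)=(1, 0), own-thread bump on T0 → (2, 0)
merge at #4 (invoked 7): VC(#3)=(0, 2), own-thread bump on T1 → (0, 3)
merge at #5 (invoked 9): VC(#4)=(0, 3), own-thread bump on T1 → (0, 4)
merge at #6 (invoked 11): VC(#5)=(0, 4), own-thread bump on T1 → (0, 5)
target: VC(#7) = (2, 0)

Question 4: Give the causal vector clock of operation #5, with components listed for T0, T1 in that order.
(0, 4)

no predecessors for #1 (invoked 1): T1 increments from zero → (0, 1)
no predecessors for #2 (invoked 3): T0 increments from zero → (1, 0)
from VC(#1)=(0, 1), #3 (invoked 5) maxes components and bumps T1 → (0, 2)
from VC(#2)=(1, 0), #7 (invoked 13) maxes components and bumps T0 → (2, 0)
from VC(#3)=(0, 2), #4 (invoked 7) maxes components and bumps T1 → (0, 3)
from VC(#4)=(0, 3), #5 (invoked 9) maxes components and bumps T1 → (0, 4)
from VC(#5)=(0, 4), #6 (invoked 11) maxes components and bumps T1 → (0, 5)
target: VC(#5) = (0, 4)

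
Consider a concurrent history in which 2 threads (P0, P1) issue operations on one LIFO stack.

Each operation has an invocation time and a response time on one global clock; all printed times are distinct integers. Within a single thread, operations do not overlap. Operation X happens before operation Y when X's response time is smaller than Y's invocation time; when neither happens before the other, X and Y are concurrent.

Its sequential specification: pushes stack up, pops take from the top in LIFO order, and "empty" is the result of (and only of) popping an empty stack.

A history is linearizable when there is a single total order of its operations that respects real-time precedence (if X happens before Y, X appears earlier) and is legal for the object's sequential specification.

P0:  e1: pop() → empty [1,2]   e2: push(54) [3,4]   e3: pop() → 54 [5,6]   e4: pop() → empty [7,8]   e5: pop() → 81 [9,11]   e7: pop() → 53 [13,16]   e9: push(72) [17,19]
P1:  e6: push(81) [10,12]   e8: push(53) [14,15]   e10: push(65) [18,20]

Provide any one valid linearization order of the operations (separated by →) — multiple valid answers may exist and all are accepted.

after step 1 (e1 pop() → empty): stack <>
after step 2 (e2 push(54)): stack <54>
after step 3 (e3 pop() → 54): stack <>
after step 4 (e4 pop() → empty): stack <>
after step 5 (e6 push(81)): stack <81>
after step 6 (e5 pop() → 81): stack <>
after step 7 (e8 push(53)): stack <53>
after step 8 (e7 pop() → 53): stack <>
after step 9 (e9 push(72)): stack <72>
after step 10 (e10 push(65)): stack <72,65>

e1 → e2 → e3 → e4 → e6 → e5 → e8 → e7 → e9 → e10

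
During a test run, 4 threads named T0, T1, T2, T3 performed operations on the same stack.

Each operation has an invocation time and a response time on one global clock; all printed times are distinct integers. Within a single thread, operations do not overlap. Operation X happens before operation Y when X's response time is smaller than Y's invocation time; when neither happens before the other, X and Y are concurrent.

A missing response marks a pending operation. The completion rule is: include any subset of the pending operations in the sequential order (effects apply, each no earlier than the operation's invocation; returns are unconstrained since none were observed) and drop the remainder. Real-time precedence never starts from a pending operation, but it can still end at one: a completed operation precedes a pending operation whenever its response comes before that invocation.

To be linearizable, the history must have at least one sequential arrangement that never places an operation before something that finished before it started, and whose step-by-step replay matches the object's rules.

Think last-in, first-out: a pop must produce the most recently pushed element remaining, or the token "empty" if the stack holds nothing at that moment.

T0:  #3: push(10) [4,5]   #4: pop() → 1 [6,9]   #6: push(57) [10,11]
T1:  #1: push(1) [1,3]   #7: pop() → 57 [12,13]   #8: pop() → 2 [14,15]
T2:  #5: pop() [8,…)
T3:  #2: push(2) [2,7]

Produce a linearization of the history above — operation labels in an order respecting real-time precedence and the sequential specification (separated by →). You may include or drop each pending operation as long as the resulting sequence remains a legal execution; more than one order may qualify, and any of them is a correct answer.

#2 → #1 → #3 → #5 → #4 → #6 → #7 → #8

after step 1 (#2 push(2)): stack <2>
after step 2 (#1 push(1)): stack <2,1>
after step 3 (#3 push(10)): stack <2,1,10>
after step 4 (#5 pop() (pending, included)): stack <2,1>
after step 5 (#4 pop() → 1): stack <2>
after step 6 (#6 push(57)): stack <2,57>
after step 7 (#7 pop() → 57): stack <2>
after step 8 (#8 pop() → 2): stack <>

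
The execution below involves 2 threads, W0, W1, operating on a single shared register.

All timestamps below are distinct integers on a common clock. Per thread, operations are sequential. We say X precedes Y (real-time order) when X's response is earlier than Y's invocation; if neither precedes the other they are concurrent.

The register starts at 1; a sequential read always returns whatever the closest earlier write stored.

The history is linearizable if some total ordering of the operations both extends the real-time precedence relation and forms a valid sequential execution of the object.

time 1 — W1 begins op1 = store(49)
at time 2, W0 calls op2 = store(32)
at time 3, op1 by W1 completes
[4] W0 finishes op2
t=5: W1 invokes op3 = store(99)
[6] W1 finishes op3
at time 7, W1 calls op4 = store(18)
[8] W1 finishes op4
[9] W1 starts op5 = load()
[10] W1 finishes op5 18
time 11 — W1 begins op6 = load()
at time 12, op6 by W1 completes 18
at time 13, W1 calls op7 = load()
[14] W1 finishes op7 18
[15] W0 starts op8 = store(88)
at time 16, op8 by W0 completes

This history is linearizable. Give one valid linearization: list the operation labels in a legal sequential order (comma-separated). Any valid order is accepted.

step 1: op1 store(49) — value 49
step 2: op2 store(32) — value 32
step 3: op3 store(99) — value 99
step 4: op4 store(18) — value 18
step 5: op5 load() → 18 — value 18
step 6: op6 load() → 18 — value 18
step 7: op7 load() → 18 — value 18
step 8: op8 store(88) — value 88

op1, op2, op3, op4, op5, op6, op7, op8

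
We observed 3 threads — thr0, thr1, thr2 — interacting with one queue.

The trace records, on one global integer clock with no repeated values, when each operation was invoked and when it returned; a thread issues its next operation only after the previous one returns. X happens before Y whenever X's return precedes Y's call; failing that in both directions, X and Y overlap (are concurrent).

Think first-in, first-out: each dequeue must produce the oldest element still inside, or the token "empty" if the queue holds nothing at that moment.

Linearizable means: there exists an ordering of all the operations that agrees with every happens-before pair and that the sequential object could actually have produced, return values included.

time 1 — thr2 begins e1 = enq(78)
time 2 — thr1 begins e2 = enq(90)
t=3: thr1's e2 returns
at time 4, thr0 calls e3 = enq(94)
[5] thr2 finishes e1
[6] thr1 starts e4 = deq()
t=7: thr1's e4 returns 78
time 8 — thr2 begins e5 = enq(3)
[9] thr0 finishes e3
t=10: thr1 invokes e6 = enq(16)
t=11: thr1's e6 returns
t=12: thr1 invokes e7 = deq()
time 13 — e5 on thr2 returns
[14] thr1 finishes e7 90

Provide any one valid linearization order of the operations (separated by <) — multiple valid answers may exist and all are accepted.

after step 1 (e1 enq(78)): queue <78>
after step 2 (e2 enq(90)): queue <78,90>
after step 3 (e3 enq(94)): queue <78,90,94>
after step 4 (e4 deq() → 78): queue <90,94>
after step 5 (e5 enq(3)): queue <90,94,3>
after step 6 (e6 enq(16)): queue <90,94,3,16>
after step 7 (e7 deq() → 90): queue <94,3,16>

e1 < e2 < e3 < e4 < e5 < e6 < e7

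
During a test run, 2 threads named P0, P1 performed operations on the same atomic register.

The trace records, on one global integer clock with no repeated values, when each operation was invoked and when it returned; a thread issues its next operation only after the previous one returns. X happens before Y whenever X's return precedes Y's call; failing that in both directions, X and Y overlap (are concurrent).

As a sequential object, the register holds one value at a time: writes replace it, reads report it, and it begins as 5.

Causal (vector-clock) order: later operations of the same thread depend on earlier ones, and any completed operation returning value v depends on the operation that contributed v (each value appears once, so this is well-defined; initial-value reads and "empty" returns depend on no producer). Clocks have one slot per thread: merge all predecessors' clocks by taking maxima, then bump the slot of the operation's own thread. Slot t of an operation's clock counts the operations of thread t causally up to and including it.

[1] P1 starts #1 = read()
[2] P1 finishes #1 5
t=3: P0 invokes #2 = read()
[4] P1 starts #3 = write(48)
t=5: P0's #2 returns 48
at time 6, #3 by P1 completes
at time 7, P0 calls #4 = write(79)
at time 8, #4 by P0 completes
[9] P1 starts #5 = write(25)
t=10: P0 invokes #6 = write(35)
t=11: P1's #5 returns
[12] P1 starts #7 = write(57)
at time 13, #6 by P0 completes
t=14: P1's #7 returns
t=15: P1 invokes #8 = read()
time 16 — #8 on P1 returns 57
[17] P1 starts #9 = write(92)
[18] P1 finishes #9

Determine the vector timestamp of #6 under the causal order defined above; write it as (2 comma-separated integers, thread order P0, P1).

root op #1, invoked 1: fresh clock plus P1's own tick → (0, 1)
merge at #3 (invoked 4): VC(#1)=(0, 1), own-thread bump on P1 → (0, 2)
merge at #5 (invoked 9): VC(#3)=(0, 2), own-thread bump on P1 → (0, 3)
merge at #2 (invoked 3): VC(#3)=(0, 2), own-thread bump on P0 → (1, 2)
merge at #7 (invoked 12): VC(#5)=(0, 3), own-thread bump on P1 → (0, 4)
merge at #4 (invoked 7): VC(#2)=(1, 2), own-thread bump on P0 → (2, 2)
merge at #8 (invoked 15): VC(#7)=(0, 4), own-thread bump on P1 → (0, 5)
merge at #6 (invoked 10): VC(#4)=(2, 2), own-thread bump on P0 → (3, 2)
merge at #9 (invoked 17): VC(#8)=(0, 5), own-thread bump on P1 → (0, 6)
target: VC(#6) = (3, 2)

(3, 2)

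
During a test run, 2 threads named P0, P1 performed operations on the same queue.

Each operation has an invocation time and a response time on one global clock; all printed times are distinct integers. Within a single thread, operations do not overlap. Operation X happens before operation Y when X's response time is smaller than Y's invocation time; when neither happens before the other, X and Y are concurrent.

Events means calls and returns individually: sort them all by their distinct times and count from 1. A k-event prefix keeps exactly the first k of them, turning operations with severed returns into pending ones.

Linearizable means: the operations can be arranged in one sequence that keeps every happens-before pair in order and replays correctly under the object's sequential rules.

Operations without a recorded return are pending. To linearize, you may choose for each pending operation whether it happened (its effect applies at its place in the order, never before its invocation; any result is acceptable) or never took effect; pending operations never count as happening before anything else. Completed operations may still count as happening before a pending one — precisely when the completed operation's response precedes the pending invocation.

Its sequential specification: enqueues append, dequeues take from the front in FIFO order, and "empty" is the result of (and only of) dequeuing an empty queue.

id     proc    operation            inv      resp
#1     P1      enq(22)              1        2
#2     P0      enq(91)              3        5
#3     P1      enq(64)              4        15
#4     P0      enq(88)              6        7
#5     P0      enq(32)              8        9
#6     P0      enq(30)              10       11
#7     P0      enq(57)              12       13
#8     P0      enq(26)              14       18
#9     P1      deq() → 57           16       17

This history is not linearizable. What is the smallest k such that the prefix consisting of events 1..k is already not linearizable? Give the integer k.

17

events 1..16 are linearizable, e.g. via #1, #2, #3, #4, #5, #6, #7:
step 1: #1 enq(22) — queue <22>
step 2: #2 enq(91) — queue <22,91>
step 3: #3 enq(64) — queue <22,91,64>
step 4: #4 enq(88) — queue <22,91,64,88>
step 5: #5 enq(32) — queue <22,91,64,88,32>
step 6: #6 enq(30) — queue <22,91,64,88,32,30>
step 7: #7 enq(57) — queue <22,91,64,88,32,30,57>
include event 17 — #9 responding at 17 — and every candidate order breaks
no completion choice of the 1 pending operation (#8) rescues it — every subset was tried
e.g. #1, #2, #3, #4, #5, #6, #7, #9 (pending dropped): illegal at step 8, since #9 deq() → 57 cannot apply there
e.g. #1, #2, #4, #3, #5, #6, #7, #9 (pending dropped): illegal at step 8, since #9 deq() → 57 cannot apply there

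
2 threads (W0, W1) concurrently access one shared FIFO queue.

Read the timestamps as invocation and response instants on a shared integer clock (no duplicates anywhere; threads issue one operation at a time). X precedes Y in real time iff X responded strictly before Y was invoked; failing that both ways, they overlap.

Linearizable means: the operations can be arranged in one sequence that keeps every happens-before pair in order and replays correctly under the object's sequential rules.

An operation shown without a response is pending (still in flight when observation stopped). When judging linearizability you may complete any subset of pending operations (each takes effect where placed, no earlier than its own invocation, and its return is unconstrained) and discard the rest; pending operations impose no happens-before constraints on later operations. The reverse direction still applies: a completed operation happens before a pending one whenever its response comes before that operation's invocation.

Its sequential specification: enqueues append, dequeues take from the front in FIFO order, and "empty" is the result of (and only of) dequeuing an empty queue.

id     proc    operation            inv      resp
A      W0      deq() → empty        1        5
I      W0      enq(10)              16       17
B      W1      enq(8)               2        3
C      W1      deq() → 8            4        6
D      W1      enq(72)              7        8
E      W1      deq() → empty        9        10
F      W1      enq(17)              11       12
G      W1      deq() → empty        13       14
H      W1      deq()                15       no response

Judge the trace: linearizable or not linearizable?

not linearizable

prefix check: 1..9 passes, 1..10 fails once E's time-10 response joins
the 5 completed operations admit 3 real-time orders; each fails the FIFO queue replay
e.g. A, B, C, D, E: illegal at step 5, since E deq() → empty cannot apply there
e.g. B, A, C, D, E: illegal at step 2, since A deq() → empty cannot apply there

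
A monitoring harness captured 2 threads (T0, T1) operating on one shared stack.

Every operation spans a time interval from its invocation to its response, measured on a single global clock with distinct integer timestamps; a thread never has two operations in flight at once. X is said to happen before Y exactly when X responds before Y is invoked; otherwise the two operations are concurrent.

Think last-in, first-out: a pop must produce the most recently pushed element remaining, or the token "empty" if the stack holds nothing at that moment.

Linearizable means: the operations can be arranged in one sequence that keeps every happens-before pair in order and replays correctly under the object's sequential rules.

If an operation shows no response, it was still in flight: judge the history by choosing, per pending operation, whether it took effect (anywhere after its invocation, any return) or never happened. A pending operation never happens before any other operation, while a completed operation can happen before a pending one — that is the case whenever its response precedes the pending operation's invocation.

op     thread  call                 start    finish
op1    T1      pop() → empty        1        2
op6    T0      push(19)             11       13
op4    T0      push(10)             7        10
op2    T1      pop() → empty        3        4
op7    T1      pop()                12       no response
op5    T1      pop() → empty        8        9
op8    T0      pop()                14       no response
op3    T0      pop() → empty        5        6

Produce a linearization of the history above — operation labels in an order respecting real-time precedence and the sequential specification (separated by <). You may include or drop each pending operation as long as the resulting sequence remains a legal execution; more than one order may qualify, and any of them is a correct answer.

op1 < op2 < op3 < op5 < op4 < op6

step 1: op1 pop() → empty — stack <>
step 2: op2 pop() → empty — stack <>
step 3: op3 pop() → empty — stack <>
step 4: op5 pop() → empty — stack <>
step 5: op4 push(10) — stack <10>
step 6: op6 push(19) — stack <10,19>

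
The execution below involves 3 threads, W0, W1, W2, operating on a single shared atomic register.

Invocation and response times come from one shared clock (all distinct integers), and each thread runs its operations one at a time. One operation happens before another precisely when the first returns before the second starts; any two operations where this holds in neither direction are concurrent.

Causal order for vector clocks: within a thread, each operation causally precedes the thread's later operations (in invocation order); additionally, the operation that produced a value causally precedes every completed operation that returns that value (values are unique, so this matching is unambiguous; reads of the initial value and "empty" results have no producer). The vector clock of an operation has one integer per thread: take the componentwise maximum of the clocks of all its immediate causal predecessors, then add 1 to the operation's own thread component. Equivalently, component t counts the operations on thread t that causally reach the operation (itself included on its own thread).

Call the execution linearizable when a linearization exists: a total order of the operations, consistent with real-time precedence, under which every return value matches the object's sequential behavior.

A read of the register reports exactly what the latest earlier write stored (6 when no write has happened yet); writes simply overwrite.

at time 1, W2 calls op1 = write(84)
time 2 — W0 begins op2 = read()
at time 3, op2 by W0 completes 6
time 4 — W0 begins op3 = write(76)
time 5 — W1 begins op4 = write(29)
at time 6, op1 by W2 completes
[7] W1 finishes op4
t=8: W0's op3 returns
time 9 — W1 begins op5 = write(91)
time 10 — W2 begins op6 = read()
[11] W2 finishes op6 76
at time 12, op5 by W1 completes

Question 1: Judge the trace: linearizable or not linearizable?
linearizable

one valid linearization: op2, op1, op4, op3, op6, op5
step 1: op2 read() → 6 — value 6
step 2: op1 write(84) — value 84
step 3: op4 write(29) — value 29
step 4: op3 write(76) — value 76
step 5: op6 read() → 76 — value 76
step 6: op5 write(91) — value 91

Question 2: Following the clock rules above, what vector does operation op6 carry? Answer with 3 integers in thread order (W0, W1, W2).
(2, 0, 2)

root op op1, invoked 1: fresh clock plus W2's own tick → (0, 0, 1)
root op op4, invoked 5: fresh clock plus W1's own tick → (0, 1, 0)
root op op2, invoked 2: fresh clock plus W0's own tick → (1, 0, 0)
op5, invoked 9, takes VC(op4)=(0, 1, 0) under max, adds 1 for W1 → (0, 2, 0)
op3, invoked 4, takes VC(op2)=(1, 0, 0) under max, adds 1 for W0 → (2, 0, 0)
op6, invoked 10, takes VC(op1)=(0, 0, 1), VC(op3)=(2, 0, 0) under max, adds 1 for W2 → (2, 0, 2)
target: VC(op6) = (2, 0, 2)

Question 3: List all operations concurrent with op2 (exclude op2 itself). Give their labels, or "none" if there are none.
op1

op2 spans [2,3]; an op avoiding the whole window 2..3 is ordered, any other is concurrent
op1 [1,6]: concurrent
op3 [4,8]: after
op4 [5,7]: after
op5 [9,12]: after
op6 [10,11]: after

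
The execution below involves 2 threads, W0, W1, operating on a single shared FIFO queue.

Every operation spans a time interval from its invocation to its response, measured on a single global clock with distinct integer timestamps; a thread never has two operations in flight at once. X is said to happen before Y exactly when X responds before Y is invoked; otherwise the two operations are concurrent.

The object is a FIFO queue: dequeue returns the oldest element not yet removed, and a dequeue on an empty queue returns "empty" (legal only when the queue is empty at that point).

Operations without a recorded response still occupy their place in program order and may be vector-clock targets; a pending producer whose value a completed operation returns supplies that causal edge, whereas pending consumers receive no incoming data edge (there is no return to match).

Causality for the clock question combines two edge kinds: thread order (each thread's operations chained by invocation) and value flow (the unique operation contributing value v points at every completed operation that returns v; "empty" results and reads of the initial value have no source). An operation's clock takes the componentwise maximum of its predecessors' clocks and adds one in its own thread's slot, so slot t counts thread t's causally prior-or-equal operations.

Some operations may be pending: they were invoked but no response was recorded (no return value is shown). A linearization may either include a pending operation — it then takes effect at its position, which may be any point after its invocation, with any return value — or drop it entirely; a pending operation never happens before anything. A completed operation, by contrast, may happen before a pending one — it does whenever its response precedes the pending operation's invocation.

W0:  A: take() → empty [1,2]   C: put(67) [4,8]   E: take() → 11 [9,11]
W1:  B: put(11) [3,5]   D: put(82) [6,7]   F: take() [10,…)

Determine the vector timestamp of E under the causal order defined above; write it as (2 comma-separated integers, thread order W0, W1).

(3, 1)

B, invoked 3, has no incoming edges; only W1's bump applies → (0, 1)
A, invoked 1, has no incoming edges; only W0's bump applies → (1, 0)
D (invocation 6): componentwise max over VC(B)=(0, 1), +1 at W1, giving (0, 2)
C (invocation 4): componentwise max over VC(A)=(1, 0), +1 at W0, giving (2, 0)
F (invocation 10): componentwise max over VC(D)=(0, 2), +1 at W1, giving (0, 3)
E (invocation 9): componentwise max over VC(B)=(0, 1), VC(C)=(2, 0), +1 at W0, giving (3, 1)
target: VC(E) = (3, 1)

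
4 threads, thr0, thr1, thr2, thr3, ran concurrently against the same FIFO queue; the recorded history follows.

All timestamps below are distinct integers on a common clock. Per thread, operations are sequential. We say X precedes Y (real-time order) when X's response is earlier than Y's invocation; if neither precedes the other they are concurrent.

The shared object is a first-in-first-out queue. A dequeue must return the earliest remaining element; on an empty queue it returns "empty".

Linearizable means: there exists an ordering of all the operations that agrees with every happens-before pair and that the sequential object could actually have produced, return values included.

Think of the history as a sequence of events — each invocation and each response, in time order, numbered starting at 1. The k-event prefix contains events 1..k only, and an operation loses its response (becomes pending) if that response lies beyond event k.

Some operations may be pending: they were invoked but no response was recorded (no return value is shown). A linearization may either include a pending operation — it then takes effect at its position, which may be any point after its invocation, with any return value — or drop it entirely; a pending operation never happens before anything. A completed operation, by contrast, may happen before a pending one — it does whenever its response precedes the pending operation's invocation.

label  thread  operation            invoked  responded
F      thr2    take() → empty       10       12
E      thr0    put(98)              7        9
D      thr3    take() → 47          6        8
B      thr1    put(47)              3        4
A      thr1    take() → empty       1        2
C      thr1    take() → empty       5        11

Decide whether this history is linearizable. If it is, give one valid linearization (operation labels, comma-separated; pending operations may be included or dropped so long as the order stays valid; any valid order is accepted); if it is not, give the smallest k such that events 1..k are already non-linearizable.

cut after 11 events: linearizable; cut after 12 events (F responds, time 12): not linearizable
6 completed operations, 8 real-time-consistent orders — every FIFO queue replay fails
for example A, B, C, D, E, F fails at step 3: C take() → empty is not legal there
for example A, B, C, E, D, F fails at step 3: C take() → empty is not legal there

not linearizable — minimal violating prefix: 12 events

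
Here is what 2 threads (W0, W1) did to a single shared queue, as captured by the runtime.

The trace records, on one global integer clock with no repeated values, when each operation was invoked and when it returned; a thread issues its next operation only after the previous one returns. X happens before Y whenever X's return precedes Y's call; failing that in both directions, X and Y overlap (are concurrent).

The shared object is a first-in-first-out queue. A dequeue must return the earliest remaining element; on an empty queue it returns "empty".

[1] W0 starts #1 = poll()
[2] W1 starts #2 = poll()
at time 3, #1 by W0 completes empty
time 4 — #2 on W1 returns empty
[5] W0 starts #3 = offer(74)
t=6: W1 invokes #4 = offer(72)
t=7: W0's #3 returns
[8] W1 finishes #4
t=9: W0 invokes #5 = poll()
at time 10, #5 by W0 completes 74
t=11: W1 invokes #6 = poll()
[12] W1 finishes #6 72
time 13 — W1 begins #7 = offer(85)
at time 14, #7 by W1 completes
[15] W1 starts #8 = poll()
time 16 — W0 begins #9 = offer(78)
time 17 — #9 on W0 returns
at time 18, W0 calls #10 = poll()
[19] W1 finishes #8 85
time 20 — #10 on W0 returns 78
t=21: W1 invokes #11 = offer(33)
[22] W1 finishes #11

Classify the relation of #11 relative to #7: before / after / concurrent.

#11 spans [21,22], #7 spans [13,14]
resp(#7)=14 < inv(#11)=21

after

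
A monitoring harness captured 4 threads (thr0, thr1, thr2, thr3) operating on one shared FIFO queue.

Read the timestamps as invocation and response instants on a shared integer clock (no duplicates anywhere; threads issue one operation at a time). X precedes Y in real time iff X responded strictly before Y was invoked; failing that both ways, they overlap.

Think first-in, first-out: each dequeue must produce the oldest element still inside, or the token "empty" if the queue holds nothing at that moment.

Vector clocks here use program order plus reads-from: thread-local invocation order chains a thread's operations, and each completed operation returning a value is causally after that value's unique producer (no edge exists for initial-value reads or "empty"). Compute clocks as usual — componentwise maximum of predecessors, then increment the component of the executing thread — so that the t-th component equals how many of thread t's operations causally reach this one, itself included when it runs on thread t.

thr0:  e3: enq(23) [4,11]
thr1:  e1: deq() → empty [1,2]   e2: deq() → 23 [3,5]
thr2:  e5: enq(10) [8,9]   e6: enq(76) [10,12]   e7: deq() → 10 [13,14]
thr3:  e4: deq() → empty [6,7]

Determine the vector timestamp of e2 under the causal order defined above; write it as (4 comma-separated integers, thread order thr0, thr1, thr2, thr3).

VC(e4, invoked at 6): no causal predecessors; +1 on thr3 → (0, 0, 0, 1)
VC(e5, invoked at 8): no causal predecessors; +1 on thr2 → (0, 0, 1, 0)
VC(e1, invoked at 1): no causal predecessors; +1 on thr1 → (0, 1, 0, 0)
VC(e3, invoked at 4): no causal predecessors; +1 on thr0 → (1, 0, 0, 0)
e6, invoked 10, takes VC(e5)=(0, 0, 1, 0) under max, adds 1 for thr2 → (0, 0, 2, 0)
e7, invoked 13, takes VC(e5)=(0, 0, 1, 0), VC(e6)=(0, 0, 2, 0) under max, adds 1 for thr2 → (0, 0, 3, 0)
e2, invoked 3, takes VC(e1)=(0, 1, 0, 0), VC(e3)=(1, 0, 0, 0) under max, adds 1 for thr1 → (1, 2, 0, 0)
target: VC(e2) = (1, 2, 0, 0)

(1, 2, 0, 0)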